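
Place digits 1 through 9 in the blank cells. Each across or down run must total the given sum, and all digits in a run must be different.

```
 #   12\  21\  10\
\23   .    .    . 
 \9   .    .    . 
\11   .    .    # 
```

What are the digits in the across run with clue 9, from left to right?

23 in 3 cells must be {6,8,9}.
Nothing is forced directly, so branch on R1C1, whose candidates are 6 or 8 or 9. If R1C1 = 8: that forces R3C1 = 3, R3C2 = 8, R2C1 = 1, R2C2 = 6, R2C3 = 2, after which R1C2 would have to be in {6,9} for the 23 across but in {7} for the 21 down — contradiction. If R1C1 = 9: that forces R3C1 = 2, R3C2 = 9, R1C2 = 8, R1C3 = 6, R2C1 = 1, after which R2C2 would have to be in {2,3,5,6} for the 9 across but in {4} for the 21 down — contradiction. So R1C1 = 6.
Nothing is forced directly, so branch on R1C2, whose candidates are 8 or 9. If R1C2 = 9: that forces R1C3 = 8, R2C3 = 2, R2C2 = 4, R3C2 = 8, after which R2C1 would have to be in {3} for the 9 across but in {1,2,4,5} for the 12 down — contradiction. So R1C2 = 8.
R1C3 = 23 − 14 = 9 completes the 23 across.
R2C3 = 10 − 9 = 1 completes the 10 down.
R2C2 = 6: the only remaining digit allowed by both the 9 across and the 21 down.
R3C2 = 21 − 14 = 7 completes the 21 down.
R2C1 = 9 − 7 = 2 completes the 9 across.

2 6 1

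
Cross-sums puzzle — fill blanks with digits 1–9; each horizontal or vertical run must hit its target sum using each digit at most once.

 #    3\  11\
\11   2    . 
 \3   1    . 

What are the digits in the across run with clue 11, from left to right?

2, 9

3 in 2 cells must be {1,2}.
R1C2 = 11 − 2 = 9 completes the 11 across.
R2C2 = 3 − 1 = 2 completes the 3 across.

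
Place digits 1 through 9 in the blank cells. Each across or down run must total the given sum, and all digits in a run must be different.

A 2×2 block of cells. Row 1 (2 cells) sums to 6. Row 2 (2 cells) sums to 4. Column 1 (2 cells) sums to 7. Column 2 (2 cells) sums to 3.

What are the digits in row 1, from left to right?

4, 2

4 in 2 cells must be {1,3}; 3 in 2 cells must be {1,2}.
The 4 across and the 3 down share only 1, so (2,2) = 1.
(1,2) = 3 − 1 = 2 completes the 3 down.
(2,1) = 4 − 1 = 3 completes the 4 across.
(1,1) = 6 − 2 = 4 completes the 6 across.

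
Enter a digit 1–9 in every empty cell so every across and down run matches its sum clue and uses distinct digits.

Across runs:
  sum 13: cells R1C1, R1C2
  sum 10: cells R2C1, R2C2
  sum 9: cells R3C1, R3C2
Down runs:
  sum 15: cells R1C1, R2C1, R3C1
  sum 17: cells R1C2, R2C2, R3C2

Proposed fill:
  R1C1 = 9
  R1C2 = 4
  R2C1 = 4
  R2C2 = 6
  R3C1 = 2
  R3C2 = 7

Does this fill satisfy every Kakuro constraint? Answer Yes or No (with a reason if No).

Yes

Across: 9+4=13; 4+6=10; 2+7=9. Down: 9+4+2=15; 4+6+7=17. No digit repeats within any run.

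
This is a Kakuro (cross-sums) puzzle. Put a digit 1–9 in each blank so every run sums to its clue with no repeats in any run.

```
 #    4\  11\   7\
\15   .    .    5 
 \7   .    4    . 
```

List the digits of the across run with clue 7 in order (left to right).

7 in 3 cells must be {1,2,4}; 4 in 2 cells must be {1,3}.
R1C2 = 11 − 4 = 7 completes the 11 down.
R2C1 = 1: the only remaining digit allowed by both the 7 across and the 4 down.
R2C3 = 7 − 5 = 2 completes the 7 across.
R1C1 = 15 − 12 = 3 completes the 15 across.

1 4 2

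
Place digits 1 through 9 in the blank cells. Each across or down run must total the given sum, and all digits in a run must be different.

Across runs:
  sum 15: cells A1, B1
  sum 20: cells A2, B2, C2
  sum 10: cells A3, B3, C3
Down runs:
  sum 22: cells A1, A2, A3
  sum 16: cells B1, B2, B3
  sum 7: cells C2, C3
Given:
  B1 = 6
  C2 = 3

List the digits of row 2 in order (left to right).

8 9 3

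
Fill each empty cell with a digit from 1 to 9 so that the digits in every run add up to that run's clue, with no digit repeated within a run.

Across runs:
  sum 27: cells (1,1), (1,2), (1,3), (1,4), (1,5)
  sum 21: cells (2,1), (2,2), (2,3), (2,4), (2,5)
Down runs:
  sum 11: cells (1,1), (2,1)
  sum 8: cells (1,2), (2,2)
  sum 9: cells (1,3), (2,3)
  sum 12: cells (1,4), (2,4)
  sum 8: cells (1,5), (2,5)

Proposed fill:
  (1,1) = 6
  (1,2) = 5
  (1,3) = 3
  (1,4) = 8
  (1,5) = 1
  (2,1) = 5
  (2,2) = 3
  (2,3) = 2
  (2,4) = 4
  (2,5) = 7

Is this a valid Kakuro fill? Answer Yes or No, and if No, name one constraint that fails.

No — the down run (1,3)–(2,3) sums to 5, not 9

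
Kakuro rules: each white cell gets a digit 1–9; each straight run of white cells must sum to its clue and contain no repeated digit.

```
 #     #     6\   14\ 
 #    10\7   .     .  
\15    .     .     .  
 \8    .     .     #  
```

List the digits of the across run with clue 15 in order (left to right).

6 in 3 cells must be {1,2,3}.
Nothing is forced directly, so branch on R1C3, whose candidates are 5 or 6. If R1C3 = 5: that forces R1C2 = 2, R2C3 = 9, R2C2 = 1, R3C2 = 3, after which R2C1 would have to be in {5} for the 15 across but in {1,2,3,4,6,7,8,9} for the 10 down — contradiction. So R1C3 = 6.
R1C2 = 7 − 6 = 1 completes the 7 across.
R2C3 = 14 − 6 = 8 completes the 14 down.
No cell is forced outright now. R2C2 can only be 2 or 3 (the digits allowed by both its 15 across and its 6 down). If R2C2 = 2: then R2C1 would have to be in {5} for the 15 across but in {1,2,3,4,6,7,8,9} for the 10 down — contradiction. So R2C2 = 3.
R2C1 = 15 − 11 = 4 completes the 15 across.
R3C1 = 10 − 4 = 6 completes the 10 down.
R3C2 = 8 − 6 = 2 completes the 8 across.

4 3 8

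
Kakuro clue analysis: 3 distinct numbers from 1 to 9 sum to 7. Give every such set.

{1,2,4}

3 distinct digits from 1–9 sum between 6 and 24.
Only one set works: {1,2,4}.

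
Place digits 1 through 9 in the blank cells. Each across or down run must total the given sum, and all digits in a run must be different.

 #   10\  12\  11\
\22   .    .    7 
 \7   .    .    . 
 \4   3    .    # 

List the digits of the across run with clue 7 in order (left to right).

7 in 3 cells must be {1,2,4}; 4 in 2 cells must be {1,3}.
Given what's placed, R1C1 must be 6 to fit the 22 across and 10 down.
R1C2 = 22 − 13 = 9 completes the 22 across.
R2C1 = 10 − 9 = 1 completes the 10 down.
R2C2 = 2: the only remaining digit allowed by both the 7 across and the 12 down.
R2C3 = 7 − 3 = 4 completes the 7 across.
R3C2 = 4 − 3 = 1 completes the 4 across.

1, 2, 4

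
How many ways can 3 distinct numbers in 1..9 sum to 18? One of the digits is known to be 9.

4

3 distinct digits from 1–9 sum between 6 and 24.
Keeping only sets containing 9.
Enumerating: {1,8,9}, {2,7,9}, {3,6,9}, {4,5,9}.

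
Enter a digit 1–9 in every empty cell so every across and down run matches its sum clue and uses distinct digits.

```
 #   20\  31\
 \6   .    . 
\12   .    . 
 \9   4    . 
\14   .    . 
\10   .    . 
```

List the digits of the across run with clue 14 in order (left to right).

8 6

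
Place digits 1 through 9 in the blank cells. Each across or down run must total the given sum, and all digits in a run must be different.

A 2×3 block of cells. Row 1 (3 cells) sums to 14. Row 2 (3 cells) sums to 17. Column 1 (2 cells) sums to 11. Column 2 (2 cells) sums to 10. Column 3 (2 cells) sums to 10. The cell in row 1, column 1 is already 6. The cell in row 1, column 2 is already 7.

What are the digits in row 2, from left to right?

5 3 9

(1,3) = 14 − 13 = 1 completes the 14 across.
(2,1) = 11 − 6 = 5 completes the 11 down.
(2,2) = 10 − 7 = 3 completes the 10 down.
(2,3) = 17 − 8 = 9 completes the 17 across.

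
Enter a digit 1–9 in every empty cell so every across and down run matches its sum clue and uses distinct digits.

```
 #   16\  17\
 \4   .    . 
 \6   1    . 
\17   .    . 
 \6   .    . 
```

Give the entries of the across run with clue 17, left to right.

4 in 2 cells must be {1,3}; 17 in 2 cells must be {8,9}.
Given what's placed, R1C1 must be 3 to fit the 4 across and 16 down.
R1C2 = 4 − 3 = 1 completes the 4 across.
R2C2 = 6 − 1 = 5 completes the 6 across.
R3C1 = 8: the only remaining digit allowed by both the 17 across and the 16 down.
R3C2 = 17 − 8 = 9 completes the 17 across.
R4C1 = 16 − 12 = 4 completes the 16 down.
R4C2 = 6 − 4 = 2 completes the 6 across.

8, 9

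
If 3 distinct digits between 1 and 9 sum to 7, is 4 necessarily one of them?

Yes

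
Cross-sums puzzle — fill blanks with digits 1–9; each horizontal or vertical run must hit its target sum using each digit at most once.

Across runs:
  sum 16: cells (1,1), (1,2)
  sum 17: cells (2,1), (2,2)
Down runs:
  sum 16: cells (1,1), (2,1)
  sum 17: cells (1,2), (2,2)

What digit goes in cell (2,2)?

16 in 2 cells must be {7,9}; 17 in 2 cells must be {8,9}.
The 16 across and the 17 down share only 9, so (1,2) = 9.
The 17 across and the 16 down share only 9, so (2,1) = 9.
(2,2) = 17 − 9 = 8 completes the 17 across.
(1,1) = 16 − 9 = 7 completes the 16 across.

8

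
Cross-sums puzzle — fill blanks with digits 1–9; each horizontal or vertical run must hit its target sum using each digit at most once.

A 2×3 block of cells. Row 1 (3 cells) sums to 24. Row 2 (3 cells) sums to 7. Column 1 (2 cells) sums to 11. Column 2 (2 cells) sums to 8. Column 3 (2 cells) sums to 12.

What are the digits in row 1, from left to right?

9, 7, 8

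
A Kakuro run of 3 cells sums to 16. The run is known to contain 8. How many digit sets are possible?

3

3 distinct digits from 1–9 sum between 6 and 24.
Keeping only sets containing 8.
Enumerating: {1,7,8}, {2,6,8}, {3,5,8}.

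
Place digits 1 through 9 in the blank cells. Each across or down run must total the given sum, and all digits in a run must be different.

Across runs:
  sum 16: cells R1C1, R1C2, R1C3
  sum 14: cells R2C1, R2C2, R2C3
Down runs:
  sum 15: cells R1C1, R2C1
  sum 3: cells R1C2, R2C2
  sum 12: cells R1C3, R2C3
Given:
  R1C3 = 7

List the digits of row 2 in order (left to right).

3 in 2 cells must be {1,2}.
Given what's placed, R1C2 must be 1 to fit the 16 across and 3 down.
R2C2 = 3 − 1 = 2 completes the 3 down.
R2C3 = 12 − 7 = 5 completes the 12 down.
R1C1 = 16 − 8 = 8 completes the 16 across.
R2C1 = 14 − 7 = 7 completes the 14 across.

7, 2, 5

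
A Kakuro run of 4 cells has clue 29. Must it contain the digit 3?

The only way to make 29 from 4 distinct digits is {5,7,8,9}, which does not contain 3.

No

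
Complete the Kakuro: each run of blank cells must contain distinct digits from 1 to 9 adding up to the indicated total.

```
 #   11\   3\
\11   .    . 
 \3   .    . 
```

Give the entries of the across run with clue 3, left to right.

3 in 2 cells must be {1,2}.
The 11 across and the 3 down share only 2, so R1C2 = 2.
The 3 across and the 11 down share only 2, so R2C1 = 2.
R2C2 = 3 − 2 = 1 completes the 3 across.
R1C1 = 11 − 2 = 9 completes the 11 across.

2, 1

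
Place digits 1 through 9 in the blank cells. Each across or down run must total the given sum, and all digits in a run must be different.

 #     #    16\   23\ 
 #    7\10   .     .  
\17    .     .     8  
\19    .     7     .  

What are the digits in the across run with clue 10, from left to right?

23 in 3 cells must be {6,8,9}.
R3C3 = 9: the only remaining digit allowed by both the 19 across and the 23 down.
R1C3 = 23 − 17 = 6 completes the 23 down.
R3C1 = 19 − 16 = 3 completes the 19 across.
R1C2 = 10 − 6 = 4 completes the 10 across.
R2C1 = 7 − 3 = 4 completes the 7 down.
R2C2 = 17 − 12 = 5 completes the 17 across.

4 6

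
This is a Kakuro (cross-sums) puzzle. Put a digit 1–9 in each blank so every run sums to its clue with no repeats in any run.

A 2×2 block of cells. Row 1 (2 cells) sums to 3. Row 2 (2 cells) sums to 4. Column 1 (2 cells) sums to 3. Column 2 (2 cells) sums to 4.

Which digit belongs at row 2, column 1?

1

3 in 2 cells must be {1,2}; 4 in 2 cells must be {1,3}.
The 3 across and the 4 down share only 1, so (1,2) = 1.
The 4 across and the 3 down share only 1, so (2,1) = 1.
(2,2) = 4 − 1 = 3 completes the 4 across.
(1,1) = 3 − 1 = 2 completes the 3 across.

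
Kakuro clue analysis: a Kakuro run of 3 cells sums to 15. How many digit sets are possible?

3 distinct digits from 1–9 sum between 6 and 24.

8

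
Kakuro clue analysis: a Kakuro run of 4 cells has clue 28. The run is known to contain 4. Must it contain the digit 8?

Yes

The only way to make 28 from 4 distinct digits under that restriction is {4,7,8,9}, which contains 8.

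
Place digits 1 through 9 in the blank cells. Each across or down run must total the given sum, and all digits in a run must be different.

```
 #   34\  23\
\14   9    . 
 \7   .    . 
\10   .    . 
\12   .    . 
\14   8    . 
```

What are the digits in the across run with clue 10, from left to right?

34 in 5 cells must be {4,6,7,8,9}.
R1C2 = 14 − 9 = 5 completes the 14 across.
R5C2 = 14 − 8 = 6 completes the 14 across.
No cell is forced outright now. R4C1 can only be 4 or 7 (the digits allowed by both its 12 across and its 34 down). If R4C1 = 7: then R4C2 would have to be in {5} for the 12 across but in {1,2,3,4,7,8,9} for the 23 down — contradiction. So R4C1 = 4.
Given what's placed, R2C1 must be 6 to fit the 7 across and 34 down.
R2C2 = 7 − 6 = 1 completes the 7 across.
R3C1 = 34 − 27 = 7 completes the 34 down.
R3C2 = 10 − 7 = 3 completes the 10 across.

7 3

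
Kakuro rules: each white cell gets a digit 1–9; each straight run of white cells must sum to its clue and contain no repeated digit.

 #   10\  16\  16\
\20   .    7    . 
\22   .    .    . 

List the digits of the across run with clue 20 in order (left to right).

4 7 9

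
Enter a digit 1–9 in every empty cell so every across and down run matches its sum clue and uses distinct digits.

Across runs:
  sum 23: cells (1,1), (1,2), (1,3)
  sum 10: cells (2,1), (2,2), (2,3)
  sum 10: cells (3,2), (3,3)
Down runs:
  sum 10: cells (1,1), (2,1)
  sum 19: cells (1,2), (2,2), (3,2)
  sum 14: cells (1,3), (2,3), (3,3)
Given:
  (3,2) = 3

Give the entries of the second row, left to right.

23 in 3 cells must be {6,8,9}.
(1,2) = 9: the only remaining digit allowed by both the 23 across and the 19 down.
(2,2) = 19 − 12 = 7 completes the 19 down.
(3,3) = 10 − 3 = 7 completes the 10 across.
(1,3) = 6: the only remaining digit allowed by both the 23 across and the 14 down.
(2,3) = 14 − 13 = 1 completes the 14 down.
(1,1) = 23 − 15 = 8 completes the 23 across.
(2,1) = 10 − 8 = 2 completes the 10 across.

2 7 1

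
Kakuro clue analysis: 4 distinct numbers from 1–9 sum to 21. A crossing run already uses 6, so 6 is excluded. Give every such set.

4 distinct digits from 1–9 sum between 10 and 30.
Dropping sets that contain 6.

{1,3,8,9}; {1,4,7,9}; {1,5,7,8}; {2,3,7,9}; {2,4,7,8}; {3,4,5,9}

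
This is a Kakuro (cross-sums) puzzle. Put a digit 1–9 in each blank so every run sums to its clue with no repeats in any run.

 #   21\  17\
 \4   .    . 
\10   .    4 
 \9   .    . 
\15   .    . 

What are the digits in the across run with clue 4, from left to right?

3, 1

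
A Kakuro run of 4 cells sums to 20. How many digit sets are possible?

12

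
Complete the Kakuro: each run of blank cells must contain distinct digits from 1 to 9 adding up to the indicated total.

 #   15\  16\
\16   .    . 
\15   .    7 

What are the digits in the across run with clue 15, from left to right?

8 7

16 in 2 cells must be {7,9}.
R1C2 = 16 − 7 = 9 completes the 16 down.
R2C1 = 15 − 7 = 8 completes the 15 across.
R1C1 = 16 − 9 = 7 completes the 16 across.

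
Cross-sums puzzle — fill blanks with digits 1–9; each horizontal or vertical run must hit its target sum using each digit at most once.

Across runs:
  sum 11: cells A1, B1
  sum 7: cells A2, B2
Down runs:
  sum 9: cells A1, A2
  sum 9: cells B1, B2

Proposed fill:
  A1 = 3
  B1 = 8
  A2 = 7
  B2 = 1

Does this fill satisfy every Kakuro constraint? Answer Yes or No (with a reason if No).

No — the across run A2–B2 sums to 8, not 7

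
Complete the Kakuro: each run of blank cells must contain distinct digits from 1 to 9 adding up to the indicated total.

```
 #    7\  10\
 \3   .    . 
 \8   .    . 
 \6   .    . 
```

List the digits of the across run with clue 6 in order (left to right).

3 in 2 cells must be {1,2}; 7 in 3 cells must be {1,2,4}.
Nothing is forced directly, so branch on R1C1, whose candidates are 1 or 2. If R1C1 = 1: that forces R1C2 = 2, R2C1 = 2, after which R2C2 would have to be in {6} for the 8 across but in {1,3,5,7} for the 10 down — contradiction. So R1C1 = 2.
R1C2 = 3 − 2 = 1 completes the 3 across.
Given what's placed, R2C1 must be 1 to fit the 8 across and 7 down.
R2C2 = 8 − 1 = 7 completes the 8 across.
R3C1 = 7 − 3 = 4 completes the 7 down.
R3C2 = 6 − 4 = 2 completes the 6 across.

4, 2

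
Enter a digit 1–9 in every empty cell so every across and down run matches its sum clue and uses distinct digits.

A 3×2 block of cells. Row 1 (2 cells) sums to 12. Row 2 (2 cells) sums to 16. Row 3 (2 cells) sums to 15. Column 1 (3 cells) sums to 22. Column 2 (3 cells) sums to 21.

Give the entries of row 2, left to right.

9 7

16 in 2 cells must be {7,9}.
Nothing is forced directly, so branch on (2,1), whose candidates are 7 or 9. If (2,1) = 7: that forces (1,1) = 9, after which (1,2) would have to be in {3} for the 12 across but in {4,5,6,7,8,9} for the 21 down — contradiction. So (2,1) = 9.
(2,2) = 16 − 9 = 7 completes the 16 across.
Nothing is forced directly, so branch on (1,1), whose candidates are 5 or 7 or 8. If (1,1) = 5: then (1,2) would have to be in {7} for the 12 across but in {5,6,8,9} for the 21 down — contradiction. If (1,1) = 8: then (1,2) would have to be in {4} for the 12 across but in {5,6,8,9} for the 21 down — contradiction. So (1,1) = 7.
(1,2) = 12 − 7 = 5 completes the 12 across.
(3,1) = 22 − 16 = 6 completes the 22 down.
(3,2) = 15 − 6 = 9 completes the 15 across.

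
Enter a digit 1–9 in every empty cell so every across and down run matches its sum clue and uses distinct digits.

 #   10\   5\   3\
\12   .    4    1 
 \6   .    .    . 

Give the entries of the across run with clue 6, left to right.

3 1 2

6 in 3 cells must be {1,2,3}; 3 in 2 cells must be {1,2}.
R1C1 = 12 − 5 = 7 completes the 12 across.
R2C1 = 10 − 7 = 3 completes the 10 down.
R2C2 = 5 − 4 = 1 completes the 5 down.
R2C3 = 6 − 4 = 2 completes the 6 across.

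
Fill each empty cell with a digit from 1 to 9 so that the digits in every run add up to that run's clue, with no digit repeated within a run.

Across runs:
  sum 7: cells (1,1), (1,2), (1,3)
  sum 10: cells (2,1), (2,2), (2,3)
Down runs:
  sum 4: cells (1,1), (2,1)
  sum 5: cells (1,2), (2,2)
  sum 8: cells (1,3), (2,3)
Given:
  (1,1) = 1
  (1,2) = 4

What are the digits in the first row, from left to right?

7 in 3 cells must be {1,2,4}; 4 in 2 cells must be {1,3}.
(1,3) = 7 − 5 = 2 completes the 7 across.
(2,1) = 4 − 1 = 3 completes the 4 down.
(2,2) = 5 − 4 = 1 completes the 5 down.
(2,3) = 10 − 4 = 6 completes the 10 across.

1, 4, 2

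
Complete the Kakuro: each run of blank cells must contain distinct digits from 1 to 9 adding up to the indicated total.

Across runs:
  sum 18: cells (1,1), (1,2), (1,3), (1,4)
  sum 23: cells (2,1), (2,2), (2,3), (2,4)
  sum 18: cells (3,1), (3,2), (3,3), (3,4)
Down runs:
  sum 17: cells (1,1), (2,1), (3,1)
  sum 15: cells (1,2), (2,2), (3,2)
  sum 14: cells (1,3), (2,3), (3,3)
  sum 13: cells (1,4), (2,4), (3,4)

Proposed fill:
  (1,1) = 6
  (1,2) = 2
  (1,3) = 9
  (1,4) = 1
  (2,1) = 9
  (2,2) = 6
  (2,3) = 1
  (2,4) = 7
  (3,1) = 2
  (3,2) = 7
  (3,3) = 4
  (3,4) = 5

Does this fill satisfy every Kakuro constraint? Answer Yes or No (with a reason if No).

Across: 6+2+9+1=18; 9+6+1+7=23; 2+7+4+5=18. Down: 6+9+2=17; 2+6+7=15; 9+1+4=14; 1+7+5=13. No digit repeats within any run.

Yes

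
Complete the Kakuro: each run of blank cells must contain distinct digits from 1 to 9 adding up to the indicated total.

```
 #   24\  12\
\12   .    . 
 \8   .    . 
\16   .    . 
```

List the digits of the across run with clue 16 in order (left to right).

16 in 2 cells must be {7,9}; 24 in 3 cells must be {7,8,9}.
The 8 across and the 24 down share only 7, so R2C1 = 7.
R2C2 = 8 − 7 = 1 completes the 8 across.
Given what's placed, R3C1 must be 9 to fit the 16 across and 24 down.
R3C2 = 16 − 9 = 7 completes the 16 across.
R1C1 = 24 − 16 = 8 completes the 24 down.
R1C2 = 12 − 8 = 4 completes the 12 across.

9 7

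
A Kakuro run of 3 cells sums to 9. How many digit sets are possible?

3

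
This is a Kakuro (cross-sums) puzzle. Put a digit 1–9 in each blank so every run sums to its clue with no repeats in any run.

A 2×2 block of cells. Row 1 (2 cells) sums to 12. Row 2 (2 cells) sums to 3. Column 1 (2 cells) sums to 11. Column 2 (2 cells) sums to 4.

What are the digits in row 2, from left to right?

2 1

3 in 2 cells must be {1,2}; 4 in 2 cells must be {1,3}.
The 12 across and the 4 down share only 3, so (1,2) = 3.
The 3 across and the 11 down share only 2, so (2,1) = 2.
(2,2) = 3 − 2 = 1 completes the 3 across.
(1,1) = 12 − 3 = 9 completes the 12 across.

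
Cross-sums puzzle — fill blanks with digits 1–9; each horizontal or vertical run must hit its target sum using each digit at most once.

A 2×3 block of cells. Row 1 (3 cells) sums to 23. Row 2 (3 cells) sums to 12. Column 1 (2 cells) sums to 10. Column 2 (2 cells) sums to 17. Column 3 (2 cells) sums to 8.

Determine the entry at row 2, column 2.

23 in 3 cells must be {6,8,9}; 17 in 2 cells must be {8,9}.
The 23 across and the 8 down share only 6, so (1,3) = 6.
(2,3) = 8 − 6 = 2 completes the 8 down.
Given what's placed, (2,2) must be 9 to fit the 12 across and 17 down.
(1,2) = 17 − 9 = 8 completes the 17 down.
(2,1) = 12 − 11 = 1 completes the 12 across.
(1,1) = 23 − 14 = 9 completes the 23 across.

9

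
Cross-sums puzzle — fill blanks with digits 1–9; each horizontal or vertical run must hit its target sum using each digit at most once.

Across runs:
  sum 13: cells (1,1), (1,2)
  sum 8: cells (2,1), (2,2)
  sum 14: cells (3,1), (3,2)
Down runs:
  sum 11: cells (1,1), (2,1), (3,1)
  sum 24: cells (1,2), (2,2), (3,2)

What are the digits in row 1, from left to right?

4, 9

24 in 3 cells must be {7,8,9}.
The 8 across and the 24 down share only 7, so (2,2) = 7.
(2,1) = 8 − 7 = 1 completes the 8 across.
Nothing is forced directly, so branch on (1,2), whose candidates are 8 or 9. If (1,2) = 8: then (1,1) would have to be in {5} for the 13 across but in {2,3,4,6,7,8} for the 11 down — contradiction. So (1,2) = 9.
(1,1) = 13 − 9 = 4 completes the 13 across.
(3,1) = 11 − 5 = 6 completes the 11 down.
(3,2) = 14 − 6 = 8 completes the 14 across.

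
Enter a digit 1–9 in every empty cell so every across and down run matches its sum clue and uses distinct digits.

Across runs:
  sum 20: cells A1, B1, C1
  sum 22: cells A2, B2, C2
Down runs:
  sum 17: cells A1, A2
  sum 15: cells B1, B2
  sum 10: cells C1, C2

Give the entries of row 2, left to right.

17 in 2 cells must be {8,9}.
Nothing is forced directly, so branch on A1, whose candidates are 8 or 9. If A1 = 9: that forces A2 = 8, B2 = 9, after which C2 would have to be in {5} for the 22 across but in {1,2,3,4,6,7,8,9} for the 10 down — contradiction. So A1 = 8.
A2 = 17 − 8 = 9 completes the 17 down.
Nothing is forced directly, so branch on B1, whose candidates are 7 or 9. If B1 = 7: then C1 would have to be in {5} for the 20 across but in {1,2,3,4,6,7,8,9} for the 10 down — contradiction. So B1 = 9.
C1 = 20 − 17 = 3 completes the 20 across.
B2 = 15 − 9 = 6 completes the 15 down.
C2 = 22 − 15 = 7 completes the 22 across.

9, 6, 7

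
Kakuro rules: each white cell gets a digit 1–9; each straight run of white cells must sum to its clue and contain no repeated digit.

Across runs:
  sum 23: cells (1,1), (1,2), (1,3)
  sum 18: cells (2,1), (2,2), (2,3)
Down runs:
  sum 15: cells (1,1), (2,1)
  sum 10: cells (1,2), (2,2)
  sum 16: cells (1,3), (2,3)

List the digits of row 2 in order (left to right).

9, 2, 7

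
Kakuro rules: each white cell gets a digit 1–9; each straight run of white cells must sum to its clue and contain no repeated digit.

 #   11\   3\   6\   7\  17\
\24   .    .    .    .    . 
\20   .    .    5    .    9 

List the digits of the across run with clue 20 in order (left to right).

3 in 2 cells must be {1,2}; 17 in 2 cells must be {8,9}.
R1C3 = 6 − 5 = 1 completes the 6 down.
R1C5 = 17 − 9 = 8 completes the 17 down.
R1C2 = 2: the only remaining digit allowed by both the 24 across and the 3 down.
R2C2 = 3 − 2 = 1 completes the 3 down.
No cell is forced outright now. R2C1 can only be 2 or 3 (the digits allowed by both its 20 across and its 11 down). If R2C1 = 3: then R1C1 would have to be in {4,6,7,9} for the 24 across but in {8} for the 11 down — contradiction. So R2C1 = 2.
R1C1 = 11 − 2 = 9 completes the 11 down.
R1C4 = 24 − 20 = 4 completes the 24 across.
R2C4 = 20 − 17 = 3 completes the 20 across.

2 1 5 3 9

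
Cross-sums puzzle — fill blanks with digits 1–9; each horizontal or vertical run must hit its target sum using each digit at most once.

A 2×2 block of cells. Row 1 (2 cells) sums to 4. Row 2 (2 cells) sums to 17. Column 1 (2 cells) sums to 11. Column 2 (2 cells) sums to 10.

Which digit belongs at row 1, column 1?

3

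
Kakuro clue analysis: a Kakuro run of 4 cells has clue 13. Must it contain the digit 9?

No

Counterexample: {1,2,3,7} sums to 13 without using 9.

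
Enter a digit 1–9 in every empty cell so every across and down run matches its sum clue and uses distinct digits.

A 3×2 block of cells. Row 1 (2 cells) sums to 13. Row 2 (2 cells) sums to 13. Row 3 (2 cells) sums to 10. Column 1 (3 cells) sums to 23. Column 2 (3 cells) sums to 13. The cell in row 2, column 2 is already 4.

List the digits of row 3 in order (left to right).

8 2

23 in 3 cells must be {6,8,9}.
(2,1) = 13 − 4 = 9 completes the 13 across.
Nothing is forced directly, so branch on (1,1), whose candidates are 6 or 8. If (1,1) = 8: then (1,2) would have to be in {5} for the 13 across but in {1,2,3,6,7,8} for the 13 down — contradiction. So (1,1) = 6.
(1,2) = 13 − 6 = 7 completes the 13 across.
(3,1) = 23 − 15 = 8 completes the 23 down.
(3,2) = 10 − 8 = 2 completes the 10 across.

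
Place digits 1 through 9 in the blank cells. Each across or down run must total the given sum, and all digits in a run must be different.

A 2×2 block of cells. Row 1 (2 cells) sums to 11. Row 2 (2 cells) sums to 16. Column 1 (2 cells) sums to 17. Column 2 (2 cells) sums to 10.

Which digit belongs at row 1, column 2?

16 in 2 cells must be {7,9}; 17 in 2 cells must be {8,9}.
The 16 across and the 17 down share only 9, so (2,1) = 9.
(2,2) = 16 − 9 = 7 completes the 16 across.
(1,1) = 17 − 9 = 8 completes the 17 down.
(1,2) = 11 − 8 = 3 completes the 11 across.

3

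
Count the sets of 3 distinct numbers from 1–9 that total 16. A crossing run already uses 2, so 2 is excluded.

6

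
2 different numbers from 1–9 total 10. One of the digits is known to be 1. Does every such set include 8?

No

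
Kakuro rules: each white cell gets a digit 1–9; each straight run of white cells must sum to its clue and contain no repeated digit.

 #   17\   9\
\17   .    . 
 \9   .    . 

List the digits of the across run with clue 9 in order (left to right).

8, 1

17 in 2 cells must be {8,9}.
The 17 across and the 9 down share only 8, so R1C2 = 8.
The 9 across and the 17 down share only 8, so R2C1 = 8.
R2C2 = 9 − 8 = 1 completes the 9 across.
R1C1 = 17 − 8 = 9 completes the 17 across.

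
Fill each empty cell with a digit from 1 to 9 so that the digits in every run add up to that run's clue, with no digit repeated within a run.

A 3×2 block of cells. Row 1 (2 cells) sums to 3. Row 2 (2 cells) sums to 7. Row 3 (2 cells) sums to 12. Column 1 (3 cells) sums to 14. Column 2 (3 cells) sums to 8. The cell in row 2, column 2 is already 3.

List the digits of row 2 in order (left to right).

4 3

3 in 2 cells must be {1,2}.
Given what's placed, (1,2) must be 1 to fit the 3 across and 8 down.
(2,1) = 7 − 3 = 4 completes the 7 across.
(3,2) = 8 − 4 = 4 completes the 8 down.
(1,1) = 3 − 1 = 2 completes the 3 across.
(3,1) = 12 − 4 = 8 completes the 12 across.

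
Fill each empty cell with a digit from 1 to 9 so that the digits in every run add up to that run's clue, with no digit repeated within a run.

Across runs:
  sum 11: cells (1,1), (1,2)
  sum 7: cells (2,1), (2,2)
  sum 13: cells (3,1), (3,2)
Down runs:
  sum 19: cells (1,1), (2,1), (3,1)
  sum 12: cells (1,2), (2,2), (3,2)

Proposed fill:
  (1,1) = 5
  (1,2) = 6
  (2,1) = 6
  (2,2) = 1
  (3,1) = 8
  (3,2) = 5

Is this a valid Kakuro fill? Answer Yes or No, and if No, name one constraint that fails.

Across: 5+6=11; 6+1=7; 8+5=13. Down: 5+6+8=19; 6+1+5=12. No digit repeats within any run.

Yes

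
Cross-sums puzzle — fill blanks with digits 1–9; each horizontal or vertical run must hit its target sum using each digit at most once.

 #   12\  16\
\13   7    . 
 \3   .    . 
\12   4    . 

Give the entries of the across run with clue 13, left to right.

7 6

3 in 2 cells must be {1,2}.
R1C2 = 13 − 7 = 6 completes the 13 across.
R2C1 = 12 − 11 = 1 completes the 12 down.
R2C2 = 3 − 1 = 2 completes the 3 across.
R3C2 = 12 − 4 = 8 completes the 12 across.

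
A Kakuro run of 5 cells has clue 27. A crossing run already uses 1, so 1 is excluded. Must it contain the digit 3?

Counterexample: {2,4,5,7,9} sums to 27 under that restriction without using 3.

No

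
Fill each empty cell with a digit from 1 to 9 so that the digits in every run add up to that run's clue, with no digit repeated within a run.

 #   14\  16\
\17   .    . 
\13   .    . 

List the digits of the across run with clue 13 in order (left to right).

6 7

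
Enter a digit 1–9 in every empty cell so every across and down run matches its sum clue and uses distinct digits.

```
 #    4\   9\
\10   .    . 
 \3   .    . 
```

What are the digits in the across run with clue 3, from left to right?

3 in 2 cells must be {1,2}; 4 in 2 cells must be {1,3}.
The 3 across and the 4 down share only 1, so R2C1 = 1.
R2C2 = 3 − 1 = 2 completes the 3 across.
R1C1 = 4 − 1 = 3 completes the 4 down.
R1C2 = 10 − 3 = 7 completes the 10 across.

1, 2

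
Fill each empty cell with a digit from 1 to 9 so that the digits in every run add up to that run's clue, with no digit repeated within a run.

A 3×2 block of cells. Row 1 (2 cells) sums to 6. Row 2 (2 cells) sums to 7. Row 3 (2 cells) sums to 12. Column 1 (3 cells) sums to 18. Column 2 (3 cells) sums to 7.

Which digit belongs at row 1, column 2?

2

7 in 3 cells must be {1,2,4}.
The 12 across and the 7 down share only 4, so (3,2) = 4.
(3,1) = 12 − 4 = 8 completes the 12 across.
Nothing is forced directly, so branch on (1,1), whose candidates are 1 or 4. If (1,1) = 1: then (1,2) would have to be in {5} for the 6 across but in {1,2} for the 7 down — contradiction. So (1,1) = 4.
(1,2) = 6 − 4 = 2 completes the 6 across.
(2,1) = 18 − 12 = 6 completes the 18 down.
(2,2) = 7 − 6 = 1 completes the 7 across.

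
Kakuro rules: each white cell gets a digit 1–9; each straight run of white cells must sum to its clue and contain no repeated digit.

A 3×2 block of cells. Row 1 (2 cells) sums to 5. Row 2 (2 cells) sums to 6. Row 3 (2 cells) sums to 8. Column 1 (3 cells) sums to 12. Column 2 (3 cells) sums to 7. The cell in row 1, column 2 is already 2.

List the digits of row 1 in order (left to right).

3 2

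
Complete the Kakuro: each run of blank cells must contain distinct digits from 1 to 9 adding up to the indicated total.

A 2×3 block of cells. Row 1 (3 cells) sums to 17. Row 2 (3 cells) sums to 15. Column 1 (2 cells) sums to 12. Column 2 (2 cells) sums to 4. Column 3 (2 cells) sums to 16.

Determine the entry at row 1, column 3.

9

4 in 2 cells must be {1,3}; 16 in 2 cells must be {7,9}.
Nothing is forced directly, so branch on (1,2), whose candidates are 1 or 3. If (1,2) = 3: that forces (1,3) = 9, (2,2) = 1, after which (2,3) would have to be in {5,6,8,9} for the 15 across but in {7} for the 16 down — contradiction. So (1,2) = 1.
(2,2) = 4 − 1 = 3 completes the 4 down.
Given what's placed, (2,3) must be 7 to fit the 15 across and 16 down.
(1,3) = 16 − 7 = 9 completes the 16 down.
(2,1) = 15 − 10 = 5 completes the 15 across.
(1,1) = 17 − 10 = 7 completes the 17 across.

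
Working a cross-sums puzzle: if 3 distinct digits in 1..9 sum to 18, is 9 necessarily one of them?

Counterexample: {3,7,8} sums to 18 without using 9.

No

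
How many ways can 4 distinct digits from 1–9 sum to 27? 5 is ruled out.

2

4 distinct digits from 1–9 sum between 10 and 30.
Dropping sets that contain 5.
Enumerating: {3,7,8,9}, {4,6,8,9}.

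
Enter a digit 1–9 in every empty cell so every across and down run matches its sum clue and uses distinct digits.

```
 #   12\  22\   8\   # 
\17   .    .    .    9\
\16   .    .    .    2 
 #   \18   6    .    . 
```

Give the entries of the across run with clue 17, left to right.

8 7 2

R3C4 = 9 − 2 = 7 completes the 9 down.
R3C3 = 18 − 13 = 5 completes the 18 across.
R2C3 = 1: the only remaining digit allowed by both the 16 across and the 8 down.
R1C3 = 8 − 6 = 2 completes the 8 down.
No cell is forced outright now. R1C2 can only be 7 or 9 (the digits allowed by both its 17 across and its 22 down). If R1C2 = 9: then R1C1 would have to be in {6} for the 17 across but in {3,4,5,7,8,9} for the 12 down — contradiction. So R1C2 = 7.
R1C1 = 17 − 9 = 8 completes the 17 across.
R2C1 = 12 − 8 = 4 completes the 12 down.
R2C2 = 16 − 7 = 9 completes the 16 across.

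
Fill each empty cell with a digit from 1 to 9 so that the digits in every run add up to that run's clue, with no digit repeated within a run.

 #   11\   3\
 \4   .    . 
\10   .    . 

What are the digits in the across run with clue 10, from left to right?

8, 2

4 in 2 cells must be {1,3}; 3 in 2 cells must be {1,2}.
The 4 across and the 11 down share only 3, so R1C1 = 3.
R1C2 = 4 − 3 = 1 completes the 4 across.
R2C1 = 11 − 3 = 8 completes the 11 down.
R2C2 = 10 − 8 = 2 completes the 10 across.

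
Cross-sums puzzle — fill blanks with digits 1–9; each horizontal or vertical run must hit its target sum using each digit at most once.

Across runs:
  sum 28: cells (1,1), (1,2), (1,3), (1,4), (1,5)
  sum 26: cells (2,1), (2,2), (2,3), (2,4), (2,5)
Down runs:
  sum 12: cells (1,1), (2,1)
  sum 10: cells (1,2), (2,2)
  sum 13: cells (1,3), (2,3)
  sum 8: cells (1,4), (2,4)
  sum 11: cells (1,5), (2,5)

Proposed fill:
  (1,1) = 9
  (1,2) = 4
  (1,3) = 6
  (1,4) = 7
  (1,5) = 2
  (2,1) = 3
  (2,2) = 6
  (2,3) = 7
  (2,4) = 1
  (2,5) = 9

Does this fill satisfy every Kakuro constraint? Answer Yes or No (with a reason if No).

Across: 9+4+6+7+2=28; 3+6+7+1+9=26. Down: 9+3=12; 4+6=10; 6+7=13; 7+1=8; 2+9=11. No digit repeats within any run.

Yes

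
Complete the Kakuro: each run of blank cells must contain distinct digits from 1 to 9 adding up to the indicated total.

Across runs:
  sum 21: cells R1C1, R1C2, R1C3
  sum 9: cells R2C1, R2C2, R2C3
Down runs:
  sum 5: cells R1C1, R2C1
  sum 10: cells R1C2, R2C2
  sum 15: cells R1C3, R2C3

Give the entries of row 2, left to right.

The 21 across and the 5 down share only 4, so R1C1 = 4.
R2C1 = 5 − 4 = 1 completes the 5 down.
Given what's placed, R2C3 must be 6 to fit the 9 across and 15 down.
R1C3 = 15 − 6 = 9 completes the 15 down.
R2C2 = 9 − 7 = 2 completes the 9 across.
R1C2 = 21 − 13 = 8 completes the 21 across.

1 2 6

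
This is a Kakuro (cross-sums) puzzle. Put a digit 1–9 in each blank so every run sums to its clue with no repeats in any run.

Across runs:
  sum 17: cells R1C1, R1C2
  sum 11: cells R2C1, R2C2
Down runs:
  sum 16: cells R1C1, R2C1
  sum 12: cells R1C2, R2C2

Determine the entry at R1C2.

8

17 in 2 cells must be {8,9}; 16 in 2 cells must be {7,9}.
The 17 across and the 16 down share only 9, so R1C1 = 9.
R1C2 = 17 − 9 = 8 completes the 17 across.
R2C1 = 16 − 9 = 7 completes the 16 down.
R2C2 = 11 − 7 = 4 completes the 11 across.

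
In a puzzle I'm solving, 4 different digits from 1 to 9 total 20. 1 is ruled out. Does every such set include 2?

Counterexample: {3,4,5,8} sums to 20 under that restriction without using 2.

No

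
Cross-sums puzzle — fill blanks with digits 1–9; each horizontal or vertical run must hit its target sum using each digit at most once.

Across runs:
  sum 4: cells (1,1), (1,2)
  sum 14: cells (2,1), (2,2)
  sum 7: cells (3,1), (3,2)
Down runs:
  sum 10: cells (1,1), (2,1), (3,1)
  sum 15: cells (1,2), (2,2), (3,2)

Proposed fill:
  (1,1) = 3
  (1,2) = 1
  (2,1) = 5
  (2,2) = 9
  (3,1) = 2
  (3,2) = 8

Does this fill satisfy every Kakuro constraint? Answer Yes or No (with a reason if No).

No — the down run (1,2)–(3,2) sums to 18, not 15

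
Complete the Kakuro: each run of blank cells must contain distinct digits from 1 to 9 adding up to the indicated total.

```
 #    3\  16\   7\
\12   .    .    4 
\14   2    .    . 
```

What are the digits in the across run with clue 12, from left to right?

3 in 2 cells must be {1,2}; 16 in 2 cells must be {7,9}.
R1C1 = 3 − 2 = 1 completes the 3 down.
R1C2 = 12 − 5 = 7 completes the 12 across.
R2C2 = 16 − 7 = 9 completes the 16 down.
R2C3 = 14 − 11 = 3 completes the 14 across.

1, 7, 4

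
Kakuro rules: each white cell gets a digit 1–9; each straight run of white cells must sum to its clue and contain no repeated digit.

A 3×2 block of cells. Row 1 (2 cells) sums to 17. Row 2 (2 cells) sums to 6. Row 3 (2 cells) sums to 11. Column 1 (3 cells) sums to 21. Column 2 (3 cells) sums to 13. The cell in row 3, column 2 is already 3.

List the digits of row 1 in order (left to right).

9 8

17 in 2 cells must be {8,9}.
(3,1) = 11 − 3 = 8 completes the 11 across.
(1,1) = 9: the only remaining digit allowed by both the 17 across and the 21 down.
(1,2) = 17 − 9 = 8 completes the 17 across.
(2,1) = 21 − 17 = 4 completes the 21 down.
(2,2) = 6 − 4 = 2 completes the 6 across.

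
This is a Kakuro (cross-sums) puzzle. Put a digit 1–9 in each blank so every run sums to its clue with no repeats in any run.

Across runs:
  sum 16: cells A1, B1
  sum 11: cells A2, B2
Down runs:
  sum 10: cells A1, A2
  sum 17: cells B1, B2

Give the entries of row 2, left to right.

16 in 2 cells must be {7,9}; 17 in 2 cells must be {8,9}.
The 16 across and the 17 down share only 9, so B1 = 9.
B2 = 17 − 9 = 8 completes the 17 down.
A1 = 16 − 9 = 7 completes the 16 across.
A2 = 11 − 8 = 3 completes the 11 across.

3, 8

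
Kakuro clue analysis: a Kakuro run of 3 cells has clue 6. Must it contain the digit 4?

The only way to make 6 from 3 distinct digits is {1,2,3}, which does not contain 4.

No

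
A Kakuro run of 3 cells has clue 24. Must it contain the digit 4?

The only way to make 24 from 3 distinct digits is {7,8,9}, which does not contain 4.

No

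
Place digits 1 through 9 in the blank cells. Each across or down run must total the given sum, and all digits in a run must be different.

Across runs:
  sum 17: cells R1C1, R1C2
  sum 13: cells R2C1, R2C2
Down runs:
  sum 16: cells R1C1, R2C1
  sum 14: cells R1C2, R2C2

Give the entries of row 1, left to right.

17 in 2 cells must be {8,9}; 16 in 2 cells must be {7,9}.
The 17 across and the 16 down share only 9, so R1C1 = 9.
R1C2 = 17 − 9 = 8 completes the 17 across.
R2C1 = 16 − 9 = 7 completes the 16 down.
R2C2 = 13 − 7 = 6 completes the 13 across.

9 8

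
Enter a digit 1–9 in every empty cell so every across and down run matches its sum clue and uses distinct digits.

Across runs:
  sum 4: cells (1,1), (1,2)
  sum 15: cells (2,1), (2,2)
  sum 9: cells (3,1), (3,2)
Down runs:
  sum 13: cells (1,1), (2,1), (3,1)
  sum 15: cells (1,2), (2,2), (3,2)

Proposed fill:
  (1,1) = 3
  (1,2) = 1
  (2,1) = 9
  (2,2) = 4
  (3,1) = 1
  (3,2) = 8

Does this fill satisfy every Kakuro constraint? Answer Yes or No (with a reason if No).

No — the across run (2,1)–(2,2) sums to 13, not 15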